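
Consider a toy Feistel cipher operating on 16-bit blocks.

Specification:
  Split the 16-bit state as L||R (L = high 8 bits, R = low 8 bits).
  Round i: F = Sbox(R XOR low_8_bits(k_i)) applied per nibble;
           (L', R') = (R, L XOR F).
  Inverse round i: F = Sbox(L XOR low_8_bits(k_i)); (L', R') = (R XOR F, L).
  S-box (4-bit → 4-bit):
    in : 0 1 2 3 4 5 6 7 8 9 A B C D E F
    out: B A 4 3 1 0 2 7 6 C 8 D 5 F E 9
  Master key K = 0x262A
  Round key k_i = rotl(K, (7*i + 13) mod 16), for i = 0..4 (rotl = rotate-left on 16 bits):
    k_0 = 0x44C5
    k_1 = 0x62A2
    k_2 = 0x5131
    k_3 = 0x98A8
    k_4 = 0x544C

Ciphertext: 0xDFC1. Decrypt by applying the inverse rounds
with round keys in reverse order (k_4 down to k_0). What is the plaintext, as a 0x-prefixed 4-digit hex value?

s_0 = ciphertext = 0xDFC1
s_1 = InvRound(s_0, k_4) = 0x02DF
s_2 = InvRound(s_1, k_3) = 0x5702
s_3 = InvRound(s_2, k_2) = 0x2057
s_4 = InvRound(s_3, k_1) = 0x3320
s_5 = InvRound(s_4, k_0) = 0xB233

0xB233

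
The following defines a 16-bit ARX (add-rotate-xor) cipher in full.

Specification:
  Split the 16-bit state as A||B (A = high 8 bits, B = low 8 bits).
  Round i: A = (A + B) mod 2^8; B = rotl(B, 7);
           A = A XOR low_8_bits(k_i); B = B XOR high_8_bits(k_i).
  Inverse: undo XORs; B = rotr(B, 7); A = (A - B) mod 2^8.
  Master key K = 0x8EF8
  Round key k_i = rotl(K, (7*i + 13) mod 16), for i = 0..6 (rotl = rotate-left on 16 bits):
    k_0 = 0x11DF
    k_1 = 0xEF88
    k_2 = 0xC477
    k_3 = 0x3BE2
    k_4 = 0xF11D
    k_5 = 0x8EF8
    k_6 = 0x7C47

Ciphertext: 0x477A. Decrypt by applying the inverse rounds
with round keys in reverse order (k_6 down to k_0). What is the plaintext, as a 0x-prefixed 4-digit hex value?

s_0 = ciphertext = 0x477A
s_1 = InvRound(s_0, k_6) = 0xF40C
s_2 = InvRound(s_1, k_5) = 0x0705
s_3 = InvRound(s_2, k_4) = 0x31E9
s_4 = InvRound(s_3, k_3) = 0x2EA5
s_5 = InvRound(s_4, k_2) = 0x97C2
s_6 = InvRound(s_5, k_1) = 0xC55A
s_7 = InvRound(s_6, k_0) = 0x8496

0x8496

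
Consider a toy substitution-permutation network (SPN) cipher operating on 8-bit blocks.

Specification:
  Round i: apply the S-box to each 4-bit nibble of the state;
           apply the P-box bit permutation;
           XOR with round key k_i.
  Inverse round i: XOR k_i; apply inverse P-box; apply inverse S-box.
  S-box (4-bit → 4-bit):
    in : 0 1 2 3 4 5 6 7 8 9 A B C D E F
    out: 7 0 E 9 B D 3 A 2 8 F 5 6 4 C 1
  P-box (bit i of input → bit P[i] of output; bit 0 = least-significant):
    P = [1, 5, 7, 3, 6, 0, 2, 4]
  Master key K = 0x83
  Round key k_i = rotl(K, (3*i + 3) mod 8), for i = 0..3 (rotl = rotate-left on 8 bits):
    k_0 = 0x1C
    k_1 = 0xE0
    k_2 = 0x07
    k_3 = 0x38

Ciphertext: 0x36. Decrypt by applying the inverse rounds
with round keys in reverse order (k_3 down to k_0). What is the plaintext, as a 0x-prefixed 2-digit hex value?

s_0 = ciphertext = 0x36
s_1 = InvRound(s_0, k_3) = 0xD3
s_2 = InvRound(s_1, k_2) = 0x5D
s_3 = InvRound(s_2, k_1) = 0x22
s_4 = InvRound(s_3, k_0) = 0xE4

0xE4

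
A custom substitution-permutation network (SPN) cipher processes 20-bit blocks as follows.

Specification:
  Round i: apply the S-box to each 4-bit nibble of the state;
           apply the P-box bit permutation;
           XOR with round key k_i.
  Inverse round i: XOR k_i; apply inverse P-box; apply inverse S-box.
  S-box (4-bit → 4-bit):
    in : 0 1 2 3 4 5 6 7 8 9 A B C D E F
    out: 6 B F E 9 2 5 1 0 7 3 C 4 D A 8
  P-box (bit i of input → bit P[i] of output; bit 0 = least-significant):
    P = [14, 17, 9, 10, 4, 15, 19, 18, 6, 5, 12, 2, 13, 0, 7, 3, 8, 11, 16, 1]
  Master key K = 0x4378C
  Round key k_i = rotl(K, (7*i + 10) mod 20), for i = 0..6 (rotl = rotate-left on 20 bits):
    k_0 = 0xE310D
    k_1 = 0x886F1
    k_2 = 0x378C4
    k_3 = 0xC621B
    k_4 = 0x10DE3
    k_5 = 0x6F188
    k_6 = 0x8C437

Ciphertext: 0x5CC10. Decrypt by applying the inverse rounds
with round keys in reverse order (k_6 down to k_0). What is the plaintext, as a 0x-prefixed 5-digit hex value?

0x14085

s_0 = ciphertext = 0x5CC10
s_1 = InvRound(s_0, k_6) = 0x35EB8
s_2 = InvRound(s_1, k_5) = 0x9751B
s_3 = InvRound(s_2, k_4) = 0x5D967
s_4 = InvRound(s_3, k_3) = 0x9429C
s_5 = InvRound(s_4, k_2) = 0x54660
s_6 = InvRound(s_5, k_1) = 0xC0827
s_7 = InvRound(s_6, k_0) = 0x14085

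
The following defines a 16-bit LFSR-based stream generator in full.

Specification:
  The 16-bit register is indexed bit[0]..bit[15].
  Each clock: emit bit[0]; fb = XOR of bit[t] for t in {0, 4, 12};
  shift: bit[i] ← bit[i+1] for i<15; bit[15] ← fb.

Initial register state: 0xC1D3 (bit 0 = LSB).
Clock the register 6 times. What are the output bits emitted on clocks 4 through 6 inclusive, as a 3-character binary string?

reg_0 = 0xC1D3
clock 1: out=1, reg = 0x60E9
clock 2: out=1, reg = 0xB074
clock 3: out=0, reg = 0x583A
clock 4: out=0, reg = 0x2C1D
clock 5: out=1, reg = 0x160E
clock 6: out=0, reg = 0x8B07

010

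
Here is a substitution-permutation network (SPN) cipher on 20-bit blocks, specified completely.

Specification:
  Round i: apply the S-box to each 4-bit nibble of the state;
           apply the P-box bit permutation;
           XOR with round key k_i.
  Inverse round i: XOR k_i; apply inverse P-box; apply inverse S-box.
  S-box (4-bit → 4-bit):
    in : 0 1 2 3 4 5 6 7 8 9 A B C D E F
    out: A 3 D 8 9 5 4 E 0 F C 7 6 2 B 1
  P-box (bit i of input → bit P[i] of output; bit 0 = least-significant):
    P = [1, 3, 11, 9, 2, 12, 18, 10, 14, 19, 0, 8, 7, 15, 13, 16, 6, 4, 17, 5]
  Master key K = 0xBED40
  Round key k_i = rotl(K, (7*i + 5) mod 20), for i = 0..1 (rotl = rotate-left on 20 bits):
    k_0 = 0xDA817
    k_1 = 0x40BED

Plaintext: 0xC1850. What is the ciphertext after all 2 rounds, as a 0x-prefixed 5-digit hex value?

s_0 = plaintext = 0xC1850
s_1 = Round(s_0, k_0) = 0xB2A8B
s_2 = Round(s_1, k_1) = 0x72236

0x72236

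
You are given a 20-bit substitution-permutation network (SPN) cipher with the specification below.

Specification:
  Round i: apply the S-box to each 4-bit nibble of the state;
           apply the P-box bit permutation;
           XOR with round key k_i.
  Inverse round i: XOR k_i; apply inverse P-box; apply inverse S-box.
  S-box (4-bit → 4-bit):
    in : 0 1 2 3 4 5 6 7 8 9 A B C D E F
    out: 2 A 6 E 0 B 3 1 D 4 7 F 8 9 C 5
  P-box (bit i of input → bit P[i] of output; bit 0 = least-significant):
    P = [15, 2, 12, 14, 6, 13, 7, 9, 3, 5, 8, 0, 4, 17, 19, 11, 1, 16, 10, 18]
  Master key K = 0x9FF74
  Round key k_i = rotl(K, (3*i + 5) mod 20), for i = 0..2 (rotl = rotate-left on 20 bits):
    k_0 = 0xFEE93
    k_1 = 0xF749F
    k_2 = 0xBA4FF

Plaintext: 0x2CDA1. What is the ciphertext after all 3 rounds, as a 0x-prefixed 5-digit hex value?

s_0 = plaintext = 0x2CDA1
s_1 = Round(s_0, k_0) = 0xE825E
s_2 = Round(s_1, k_1) = 0x30BEF
s_3 = Round(s_2, k_2) = 0xC3356

0xC3356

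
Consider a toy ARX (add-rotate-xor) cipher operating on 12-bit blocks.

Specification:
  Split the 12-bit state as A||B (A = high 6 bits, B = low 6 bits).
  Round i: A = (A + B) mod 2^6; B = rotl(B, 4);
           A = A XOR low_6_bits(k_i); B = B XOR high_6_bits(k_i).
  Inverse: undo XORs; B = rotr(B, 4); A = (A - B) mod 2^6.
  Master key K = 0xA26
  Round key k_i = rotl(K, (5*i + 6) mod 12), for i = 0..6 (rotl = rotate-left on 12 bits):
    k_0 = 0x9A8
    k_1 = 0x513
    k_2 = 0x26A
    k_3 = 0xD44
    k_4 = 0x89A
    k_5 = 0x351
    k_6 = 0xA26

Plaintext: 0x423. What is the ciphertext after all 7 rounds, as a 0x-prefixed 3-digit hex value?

0x319

s_0 = plaintext = 0x423
s_1 = Round(s_0, k_0) = 0x6DE
s_2 = Round(s_1, k_1) = 0xAB3
s_3 = Round(s_2, k_2) = 0xDF5
s_4 = Round(s_3, k_3) = 0xA28
s_5 = Round(s_4, k_4) = 0x2A8
s_6 = Round(s_5, k_5) = 0x8C7
s_7 = Round(s_6, k_6) = 0x319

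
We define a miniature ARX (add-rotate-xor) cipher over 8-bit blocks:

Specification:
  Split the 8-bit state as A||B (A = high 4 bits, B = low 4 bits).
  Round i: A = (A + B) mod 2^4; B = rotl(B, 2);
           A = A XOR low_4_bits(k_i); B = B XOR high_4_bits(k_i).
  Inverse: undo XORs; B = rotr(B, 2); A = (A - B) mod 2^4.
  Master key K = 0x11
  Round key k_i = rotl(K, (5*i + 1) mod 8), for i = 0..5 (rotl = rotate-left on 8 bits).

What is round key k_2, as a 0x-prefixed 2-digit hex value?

K = 0x11
k_0 = rotl(K, (5*0+1) mod 8) = rotl(K, 1) = 0x22
k_1 = rotl(K, (5*1+1) mod 8) = rotl(K, 6) = 0x44
k_2 = rotl(K, (5*2+1) mod 8) = rotl(K, 3) = 0x88

0x88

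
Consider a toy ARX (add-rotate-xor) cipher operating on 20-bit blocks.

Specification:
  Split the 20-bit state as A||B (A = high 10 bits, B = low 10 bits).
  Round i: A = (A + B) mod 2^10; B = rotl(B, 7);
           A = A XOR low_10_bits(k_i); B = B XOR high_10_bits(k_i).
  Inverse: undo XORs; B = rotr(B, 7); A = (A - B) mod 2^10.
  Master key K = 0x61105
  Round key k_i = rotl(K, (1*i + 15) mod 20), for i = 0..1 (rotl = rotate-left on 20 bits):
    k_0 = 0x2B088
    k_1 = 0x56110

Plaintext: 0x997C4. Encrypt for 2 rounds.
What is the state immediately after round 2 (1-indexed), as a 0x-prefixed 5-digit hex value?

0x19702

s_0 = plaintext = 0x997C4
s_1 = Round(s_0, k_0) = 0xA86D4
s_2 = Round(s_1, k_1) = 0x19702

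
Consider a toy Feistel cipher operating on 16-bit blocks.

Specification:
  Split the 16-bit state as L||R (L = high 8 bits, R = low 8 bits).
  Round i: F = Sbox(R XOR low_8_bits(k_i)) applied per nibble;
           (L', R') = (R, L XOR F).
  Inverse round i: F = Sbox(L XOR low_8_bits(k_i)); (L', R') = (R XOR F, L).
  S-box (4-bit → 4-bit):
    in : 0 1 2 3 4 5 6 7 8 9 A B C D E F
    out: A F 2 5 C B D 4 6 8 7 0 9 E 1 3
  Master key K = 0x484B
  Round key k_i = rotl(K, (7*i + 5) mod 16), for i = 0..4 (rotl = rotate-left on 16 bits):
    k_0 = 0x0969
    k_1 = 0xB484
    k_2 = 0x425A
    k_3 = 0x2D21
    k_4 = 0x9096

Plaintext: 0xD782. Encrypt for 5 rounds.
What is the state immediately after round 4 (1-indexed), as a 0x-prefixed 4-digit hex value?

s_0 = plaintext = 0xD782
s_1 = Round(s_0, k_0) = 0x82C7
s_2 = Round(s_1, k_1) = 0xC747
s_3 = Round(s_2, k_2) = 0x4739
s_4 = Round(s_3, k_3) = 0x39B1
s_5 = Round(s_4, k_4) = 0xB11D

0x39B1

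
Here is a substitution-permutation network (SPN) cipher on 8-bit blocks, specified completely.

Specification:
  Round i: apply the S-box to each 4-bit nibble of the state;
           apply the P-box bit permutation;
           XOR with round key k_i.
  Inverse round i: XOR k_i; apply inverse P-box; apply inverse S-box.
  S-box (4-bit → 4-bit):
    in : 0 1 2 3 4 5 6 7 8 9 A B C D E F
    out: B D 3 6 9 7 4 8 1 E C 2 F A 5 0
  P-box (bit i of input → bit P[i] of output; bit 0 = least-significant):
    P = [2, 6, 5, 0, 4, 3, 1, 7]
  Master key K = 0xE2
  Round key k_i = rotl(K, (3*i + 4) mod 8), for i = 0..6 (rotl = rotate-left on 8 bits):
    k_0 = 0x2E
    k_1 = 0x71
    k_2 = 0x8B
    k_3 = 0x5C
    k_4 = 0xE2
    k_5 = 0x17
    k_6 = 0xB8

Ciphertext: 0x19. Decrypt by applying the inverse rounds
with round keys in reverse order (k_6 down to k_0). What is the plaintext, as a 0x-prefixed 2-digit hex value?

0xE4

s_0 = ciphertext = 0x19
s_1 = InvRound(s_0, k_6) = 0x7A
s_2 = InvRound(s_1, k_5) = 0xBC
s_3 = InvRound(s_2, k_4) = 0x52
s_4 = InvRound(s_3, k_3) = 0x38
s_5 = InvRound(s_4, k_2) = 0x1A
s_6 = InvRound(s_5, k_1) = 0x39
s_7 = InvRound(s_6, k_0) = 0xE4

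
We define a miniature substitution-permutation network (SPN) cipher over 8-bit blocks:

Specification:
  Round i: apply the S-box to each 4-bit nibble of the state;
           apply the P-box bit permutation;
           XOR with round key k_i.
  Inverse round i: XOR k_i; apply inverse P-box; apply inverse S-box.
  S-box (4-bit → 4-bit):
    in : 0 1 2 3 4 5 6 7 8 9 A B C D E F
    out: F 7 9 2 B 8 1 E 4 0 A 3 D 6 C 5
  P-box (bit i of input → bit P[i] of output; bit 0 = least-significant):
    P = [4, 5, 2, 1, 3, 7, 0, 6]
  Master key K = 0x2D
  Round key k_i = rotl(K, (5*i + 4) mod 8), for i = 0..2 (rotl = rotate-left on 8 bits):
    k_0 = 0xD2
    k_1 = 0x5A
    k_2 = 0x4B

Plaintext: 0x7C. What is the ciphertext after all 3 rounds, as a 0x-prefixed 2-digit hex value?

s_0 = plaintext = 0x7C
s_1 = Round(s_0, k_0) = 0x05
s_2 = Round(s_1, k_1) = 0x91
s_3 = Round(s_2, k_2) = 0x7F

0x7F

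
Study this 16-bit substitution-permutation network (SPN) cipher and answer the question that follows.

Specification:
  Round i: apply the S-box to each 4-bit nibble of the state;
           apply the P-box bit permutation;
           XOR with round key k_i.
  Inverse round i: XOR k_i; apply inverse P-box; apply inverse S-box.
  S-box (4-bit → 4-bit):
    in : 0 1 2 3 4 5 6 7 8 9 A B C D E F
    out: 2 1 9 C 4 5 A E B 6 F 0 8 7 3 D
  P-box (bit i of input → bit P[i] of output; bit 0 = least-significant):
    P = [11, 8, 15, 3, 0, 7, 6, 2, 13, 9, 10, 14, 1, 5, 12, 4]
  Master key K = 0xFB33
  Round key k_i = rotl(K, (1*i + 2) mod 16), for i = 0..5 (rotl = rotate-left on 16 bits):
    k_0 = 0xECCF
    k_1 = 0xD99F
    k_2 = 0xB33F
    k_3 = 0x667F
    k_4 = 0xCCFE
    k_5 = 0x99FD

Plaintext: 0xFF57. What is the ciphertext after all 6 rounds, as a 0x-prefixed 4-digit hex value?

0x6BBA

s_0 = plaintext = 0xFF57
s_1 = Round(s_0, k_0) = 0x1994
s_2 = Round(s_1, k_1) = 0x5F5D
s_3 = Round(s_2, k_2) = 0x4E7C
s_4 = Round(s_3, k_3) = 0x54B3
s_5 = Round(s_4, k_4) = 0x58F4
s_6 = Round(s_5, k_5) = 0x6BBA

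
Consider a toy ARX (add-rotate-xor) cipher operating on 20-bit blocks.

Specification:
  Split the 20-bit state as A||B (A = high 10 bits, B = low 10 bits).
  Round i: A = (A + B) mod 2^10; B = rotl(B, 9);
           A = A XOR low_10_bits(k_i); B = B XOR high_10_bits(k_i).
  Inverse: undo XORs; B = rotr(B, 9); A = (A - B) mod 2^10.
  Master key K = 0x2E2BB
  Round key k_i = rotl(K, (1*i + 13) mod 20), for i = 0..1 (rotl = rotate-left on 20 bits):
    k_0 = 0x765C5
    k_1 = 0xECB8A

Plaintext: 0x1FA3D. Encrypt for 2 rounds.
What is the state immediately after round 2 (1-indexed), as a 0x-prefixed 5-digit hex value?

s_0 = plaintext = 0x1FA3D
s_1 = Round(s_0, k_0) = 0xDFAC7
s_2 = Round(s_1, k_1) = 0x73CD1

0x73CD1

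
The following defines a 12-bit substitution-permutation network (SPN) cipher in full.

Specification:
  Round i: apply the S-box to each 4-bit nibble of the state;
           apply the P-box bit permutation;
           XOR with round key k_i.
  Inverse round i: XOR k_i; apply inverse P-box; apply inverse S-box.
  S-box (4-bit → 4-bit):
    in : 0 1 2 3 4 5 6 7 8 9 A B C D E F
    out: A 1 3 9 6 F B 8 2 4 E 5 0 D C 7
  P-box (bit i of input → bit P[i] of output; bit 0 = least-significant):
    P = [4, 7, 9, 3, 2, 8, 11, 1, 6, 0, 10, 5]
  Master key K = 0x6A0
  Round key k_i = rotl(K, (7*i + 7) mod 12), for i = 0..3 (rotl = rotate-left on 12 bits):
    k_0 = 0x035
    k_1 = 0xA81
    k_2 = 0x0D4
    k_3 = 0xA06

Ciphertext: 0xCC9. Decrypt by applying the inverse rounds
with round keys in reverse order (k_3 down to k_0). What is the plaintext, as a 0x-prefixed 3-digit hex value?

s_0 = ciphertext = 0xCC9
s_1 = InvRound(s_0, k_3) = 0xF3A
s_2 = InvRound(s_1, k_2) = 0xD5A
s_3 = InvRound(s_2, k_1) = 0xF05
s_4 = InvRound(s_3, k_0) = 0xE4B

0xE4B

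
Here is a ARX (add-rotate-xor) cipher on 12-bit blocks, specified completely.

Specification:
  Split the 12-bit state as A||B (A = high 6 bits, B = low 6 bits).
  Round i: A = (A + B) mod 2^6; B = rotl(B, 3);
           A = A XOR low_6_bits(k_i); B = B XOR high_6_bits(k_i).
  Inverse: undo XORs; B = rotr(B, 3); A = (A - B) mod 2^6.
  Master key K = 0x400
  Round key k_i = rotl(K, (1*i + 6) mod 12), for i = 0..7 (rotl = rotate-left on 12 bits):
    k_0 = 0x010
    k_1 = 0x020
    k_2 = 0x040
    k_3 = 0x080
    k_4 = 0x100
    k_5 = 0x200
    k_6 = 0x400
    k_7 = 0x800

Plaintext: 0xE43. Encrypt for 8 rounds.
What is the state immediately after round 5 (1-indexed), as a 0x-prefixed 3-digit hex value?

0x24D

s_0 = plaintext = 0xE43
s_1 = Round(s_0, k_0) = 0xB18
s_2 = Round(s_1, k_1) = 0x903
s_3 = Round(s_2, k_2) = 0x9D9
s_4 = Round(s_3, k_3) = 0x009
s_5 = Round(s_4, k_4) = 0x24D
s_6 = Round(s_5, k_5) = 0x5A1
s_7 = Round(s_6, k_6) = 0xDDC
s_8 = Round(s_7, k_7) = 0x4C3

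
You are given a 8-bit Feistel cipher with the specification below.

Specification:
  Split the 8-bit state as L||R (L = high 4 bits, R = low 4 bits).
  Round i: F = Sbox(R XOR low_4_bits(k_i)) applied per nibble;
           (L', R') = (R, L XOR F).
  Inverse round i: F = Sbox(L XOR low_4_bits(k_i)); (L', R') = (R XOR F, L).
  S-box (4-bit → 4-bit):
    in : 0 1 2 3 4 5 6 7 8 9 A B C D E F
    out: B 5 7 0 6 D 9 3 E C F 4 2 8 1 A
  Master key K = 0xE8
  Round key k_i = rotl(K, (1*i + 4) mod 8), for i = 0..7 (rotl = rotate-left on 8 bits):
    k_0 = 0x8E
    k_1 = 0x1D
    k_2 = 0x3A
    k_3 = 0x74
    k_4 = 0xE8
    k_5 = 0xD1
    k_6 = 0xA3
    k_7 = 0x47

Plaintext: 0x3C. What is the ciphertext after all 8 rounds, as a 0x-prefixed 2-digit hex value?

s_0 = plaintext = 0x3C
s_1 = Round(s_0, k_0) = 0xC4
s_2 = Round(s_1, k_1) = 0x40
s_3 = Round(s_2, k_2) = 0x0B
s_4 = Round(s_3, k_3) = 0xBA
s_5 = Round(s_4, k_4) = 0xAC
s_6 = Round(s_5, k_5) = 0xC2
s_7 = Round(s_6, k_6) = 0x29
s_8 = Round(s_7, k_7) = 0x93

0x93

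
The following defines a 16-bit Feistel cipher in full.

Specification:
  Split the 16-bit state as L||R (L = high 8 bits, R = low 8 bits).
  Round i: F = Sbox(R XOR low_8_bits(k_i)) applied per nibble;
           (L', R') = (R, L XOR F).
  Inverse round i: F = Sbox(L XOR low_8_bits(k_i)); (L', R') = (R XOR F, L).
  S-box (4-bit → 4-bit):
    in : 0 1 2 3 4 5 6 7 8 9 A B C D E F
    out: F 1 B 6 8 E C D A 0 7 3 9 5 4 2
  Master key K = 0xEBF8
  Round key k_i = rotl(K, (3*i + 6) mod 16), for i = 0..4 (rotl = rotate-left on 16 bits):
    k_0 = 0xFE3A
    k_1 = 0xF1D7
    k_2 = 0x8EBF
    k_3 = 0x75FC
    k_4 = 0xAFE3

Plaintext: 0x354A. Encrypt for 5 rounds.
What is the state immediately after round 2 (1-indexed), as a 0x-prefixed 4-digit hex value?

s_0 = plaintext = 0x354A
s_1 = Round(s_0, k_0) = 0x4AEA
s_2 = Round(s_1, k_1) = 0xEA2F
s_3 = Round(s_2, k_2) = 0x2FE5
s_4 = Round(s_3, k_3) = 0xE53F
s_5 = Round(s_4, k_4) = 0x3FBC

0xEA2F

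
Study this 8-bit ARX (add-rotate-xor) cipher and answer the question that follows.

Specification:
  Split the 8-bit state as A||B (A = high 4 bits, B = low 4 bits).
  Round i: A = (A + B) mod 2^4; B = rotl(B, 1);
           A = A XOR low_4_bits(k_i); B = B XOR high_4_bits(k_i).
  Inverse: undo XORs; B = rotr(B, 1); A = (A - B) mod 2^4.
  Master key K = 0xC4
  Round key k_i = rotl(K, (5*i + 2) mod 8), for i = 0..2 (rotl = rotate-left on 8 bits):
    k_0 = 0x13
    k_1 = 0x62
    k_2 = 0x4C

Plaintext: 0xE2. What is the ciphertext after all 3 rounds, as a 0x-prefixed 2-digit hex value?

0xAD

s_0 = plaintext = 0xE2
s_1 = Round(s_0, k_0) = 0x35
s_2 = Round(s_1, k_1) = 0xAC
s_3 = Round(s_2, k_2) = 0xAD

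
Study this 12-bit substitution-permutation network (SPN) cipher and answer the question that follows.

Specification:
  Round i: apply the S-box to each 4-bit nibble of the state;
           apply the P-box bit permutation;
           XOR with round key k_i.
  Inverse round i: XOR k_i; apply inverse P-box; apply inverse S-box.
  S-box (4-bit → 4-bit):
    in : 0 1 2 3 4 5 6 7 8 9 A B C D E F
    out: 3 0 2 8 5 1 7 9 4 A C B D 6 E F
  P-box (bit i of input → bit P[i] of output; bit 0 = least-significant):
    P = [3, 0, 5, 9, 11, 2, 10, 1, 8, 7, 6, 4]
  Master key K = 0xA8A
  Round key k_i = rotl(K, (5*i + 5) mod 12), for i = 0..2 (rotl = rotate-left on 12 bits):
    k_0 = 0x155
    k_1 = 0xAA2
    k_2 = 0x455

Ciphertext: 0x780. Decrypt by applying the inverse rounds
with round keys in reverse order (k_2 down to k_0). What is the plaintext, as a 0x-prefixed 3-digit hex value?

s_0 = ciphertext = 0x780
s_1 = InvRound(s_0, k_2) = 0xF29
s_2 = InvRound(s_1, k_1) = 0x0A0
s_3 = InvRound(s_2, k_0) = 0xF2D

0xF2D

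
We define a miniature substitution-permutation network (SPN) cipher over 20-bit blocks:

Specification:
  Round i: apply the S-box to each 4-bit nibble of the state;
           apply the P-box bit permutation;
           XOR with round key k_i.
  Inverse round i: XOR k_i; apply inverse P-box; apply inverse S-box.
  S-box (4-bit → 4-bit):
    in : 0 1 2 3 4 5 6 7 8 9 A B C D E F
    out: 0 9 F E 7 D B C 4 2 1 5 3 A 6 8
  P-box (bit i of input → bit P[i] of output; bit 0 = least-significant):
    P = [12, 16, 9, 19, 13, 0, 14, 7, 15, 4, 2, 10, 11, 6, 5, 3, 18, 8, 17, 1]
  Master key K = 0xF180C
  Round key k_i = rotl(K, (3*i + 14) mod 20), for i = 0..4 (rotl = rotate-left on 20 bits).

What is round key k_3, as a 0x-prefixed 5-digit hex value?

0x8C067

K = 0xF180C
k_0 = rotl(K, (3*0+14) mod 20) = rotl(K, 14) = 0x33C60
k_1 = rotl(K, (3*1+14) mod 20) = rotl(K, 17) = 0x9E301
k_2 = rotl(K, (3*2+14) mod 20) = rotl(K, 0) = 0xF180C
k_3 = rotl(K, (3*3+14) mod 20) = rotl(K, 3) = 0x8C067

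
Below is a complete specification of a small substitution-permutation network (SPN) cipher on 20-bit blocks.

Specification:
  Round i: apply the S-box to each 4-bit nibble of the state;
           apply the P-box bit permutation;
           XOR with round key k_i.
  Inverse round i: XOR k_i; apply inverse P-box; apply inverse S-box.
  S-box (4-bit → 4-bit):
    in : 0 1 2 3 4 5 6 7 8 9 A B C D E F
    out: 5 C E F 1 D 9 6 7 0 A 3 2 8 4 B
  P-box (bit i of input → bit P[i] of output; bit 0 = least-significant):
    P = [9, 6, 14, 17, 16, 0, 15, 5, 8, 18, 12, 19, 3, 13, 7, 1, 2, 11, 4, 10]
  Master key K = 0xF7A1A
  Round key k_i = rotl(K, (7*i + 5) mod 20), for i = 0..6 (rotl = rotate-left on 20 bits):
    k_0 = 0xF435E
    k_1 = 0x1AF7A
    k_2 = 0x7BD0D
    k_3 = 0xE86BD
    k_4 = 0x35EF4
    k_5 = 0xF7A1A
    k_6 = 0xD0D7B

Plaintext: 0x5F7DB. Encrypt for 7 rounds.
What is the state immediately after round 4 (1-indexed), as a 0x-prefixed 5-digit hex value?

0xE72E1

s_0 = plaintext = 0x5F7DB
s_1 = Round(s_0, k_0) = 0xB7520
s_2 = Round(s_1, k_1) = 0x954DF
s_3 = Round(s_2, k_2) = 0x5BEE7
s_4 = Round(s_3, k_3) = 0xE72E1
s_5 = Round(s_4, k_4) = 0xDAE64
s_6 = Round(s_5, k_5) = 0xE4C38
s_7 = Round(s_6, k_6) = 0x8CF02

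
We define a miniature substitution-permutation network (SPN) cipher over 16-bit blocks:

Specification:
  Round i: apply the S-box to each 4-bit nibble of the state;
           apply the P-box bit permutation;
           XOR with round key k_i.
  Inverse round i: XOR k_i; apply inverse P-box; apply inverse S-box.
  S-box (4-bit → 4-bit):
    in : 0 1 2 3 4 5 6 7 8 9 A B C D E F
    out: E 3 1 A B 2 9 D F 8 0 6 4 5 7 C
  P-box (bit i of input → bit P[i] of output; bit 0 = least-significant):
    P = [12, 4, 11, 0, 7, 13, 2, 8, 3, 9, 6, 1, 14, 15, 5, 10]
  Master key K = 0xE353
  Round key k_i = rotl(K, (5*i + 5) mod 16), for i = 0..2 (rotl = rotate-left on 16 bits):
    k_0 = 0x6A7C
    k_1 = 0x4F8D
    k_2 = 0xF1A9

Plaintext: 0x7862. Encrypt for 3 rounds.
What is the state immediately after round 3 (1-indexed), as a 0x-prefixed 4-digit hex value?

0xA19C

s_0 = plaintext = 0x7862
s_1 = Round(s_0, k_0) = 0x3D96
s_2 = Round(s_1, k_1) = 0xDAC4
s_3 = Round(s_2, k_2) = 0xA19C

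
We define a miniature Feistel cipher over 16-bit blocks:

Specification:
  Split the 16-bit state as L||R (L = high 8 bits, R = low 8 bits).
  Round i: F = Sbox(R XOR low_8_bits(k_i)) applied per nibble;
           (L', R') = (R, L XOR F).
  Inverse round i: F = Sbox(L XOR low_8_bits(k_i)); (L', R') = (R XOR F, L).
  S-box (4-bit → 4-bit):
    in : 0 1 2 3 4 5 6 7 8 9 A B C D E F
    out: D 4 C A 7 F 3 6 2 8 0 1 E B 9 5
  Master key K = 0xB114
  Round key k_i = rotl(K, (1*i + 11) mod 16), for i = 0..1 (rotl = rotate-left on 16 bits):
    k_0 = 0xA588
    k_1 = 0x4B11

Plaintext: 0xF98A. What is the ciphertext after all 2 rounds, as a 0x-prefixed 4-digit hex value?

s_0 = plaintext = 0xF98A
s_1 = Round(s_0, k_0) = 0x8A25
s_2 = Round(s_1, k_1) = 0x252D

0x252D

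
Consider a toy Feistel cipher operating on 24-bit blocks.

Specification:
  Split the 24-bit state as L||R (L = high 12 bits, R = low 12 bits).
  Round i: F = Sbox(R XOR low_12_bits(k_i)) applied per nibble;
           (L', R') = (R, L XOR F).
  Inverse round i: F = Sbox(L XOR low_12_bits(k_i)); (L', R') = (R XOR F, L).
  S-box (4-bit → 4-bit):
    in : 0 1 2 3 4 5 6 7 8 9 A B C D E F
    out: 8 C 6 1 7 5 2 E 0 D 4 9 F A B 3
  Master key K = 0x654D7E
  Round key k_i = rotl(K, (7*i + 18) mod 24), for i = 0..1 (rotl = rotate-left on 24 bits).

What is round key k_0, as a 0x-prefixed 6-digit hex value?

K = 0x654D7E
k_0 = rotl(K, (7*0+18) mod 24) = rotl(K, 18) = 0xF99535

0xF99535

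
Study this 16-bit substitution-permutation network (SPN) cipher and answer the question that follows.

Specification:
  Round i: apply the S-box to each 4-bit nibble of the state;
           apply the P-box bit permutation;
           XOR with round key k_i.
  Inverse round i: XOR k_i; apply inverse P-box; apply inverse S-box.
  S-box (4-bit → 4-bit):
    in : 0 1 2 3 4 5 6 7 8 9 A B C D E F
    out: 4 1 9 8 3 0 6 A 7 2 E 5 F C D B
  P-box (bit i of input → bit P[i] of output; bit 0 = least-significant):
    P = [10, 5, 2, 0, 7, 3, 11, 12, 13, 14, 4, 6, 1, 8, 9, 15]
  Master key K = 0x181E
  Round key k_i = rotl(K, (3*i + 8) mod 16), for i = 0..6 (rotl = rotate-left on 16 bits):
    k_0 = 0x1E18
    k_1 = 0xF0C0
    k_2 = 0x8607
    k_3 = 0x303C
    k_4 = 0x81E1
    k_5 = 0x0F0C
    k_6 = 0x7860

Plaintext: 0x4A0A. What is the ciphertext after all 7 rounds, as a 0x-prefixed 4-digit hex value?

0xAEAC

s_0 = plaintext = 0x4A0A
s_1 = Round(s_0, k_0) = 0x576F
s_2 = Round(s_1, k_1) = 0xBCA9
s_3 = Round(s_2, k_2) = 0xFC7D
s_4 = Round(s_3, k_3) = 0xC163
s_5 = Round(s_4, k_4) = 0x2AEA
s_6 = Round(s_5, k_5) = 0xD7FB
s_7 = Round(s_6, k_6) = 0xAEAC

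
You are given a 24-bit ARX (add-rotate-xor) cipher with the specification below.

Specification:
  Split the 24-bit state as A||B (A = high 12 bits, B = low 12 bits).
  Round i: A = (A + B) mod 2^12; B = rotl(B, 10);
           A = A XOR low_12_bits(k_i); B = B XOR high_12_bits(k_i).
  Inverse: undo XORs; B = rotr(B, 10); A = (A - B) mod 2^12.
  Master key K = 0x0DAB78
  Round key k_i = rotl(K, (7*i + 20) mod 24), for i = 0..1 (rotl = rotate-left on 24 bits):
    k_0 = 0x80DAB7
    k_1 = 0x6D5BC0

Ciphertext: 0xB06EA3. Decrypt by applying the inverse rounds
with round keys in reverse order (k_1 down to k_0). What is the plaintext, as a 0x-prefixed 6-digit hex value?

s_0 = ciphertext = 0xB06EA3
s_1 = InvRound(s_0, k_1) = 0xEEC1DA
s_2 = InvRound(s_1, k_0) = 0xCFD75E

0xCFD75E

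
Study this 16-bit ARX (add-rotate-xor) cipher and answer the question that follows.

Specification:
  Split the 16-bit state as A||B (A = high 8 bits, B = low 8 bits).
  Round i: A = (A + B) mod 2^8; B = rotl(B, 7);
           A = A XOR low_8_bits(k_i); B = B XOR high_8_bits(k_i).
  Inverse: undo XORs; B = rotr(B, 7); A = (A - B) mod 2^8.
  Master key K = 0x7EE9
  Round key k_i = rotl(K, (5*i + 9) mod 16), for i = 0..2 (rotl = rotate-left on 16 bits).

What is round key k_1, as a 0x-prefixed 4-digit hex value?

0x5FBA

K = 0x7EE9
k_0 = rotl(K, (5*0+9) mod 16) = rotl(K, 9) = 0xD2FD
k_1 = rotl(K, (5*1+9) mod 16) = rotl(K, 14) = 0x5FBA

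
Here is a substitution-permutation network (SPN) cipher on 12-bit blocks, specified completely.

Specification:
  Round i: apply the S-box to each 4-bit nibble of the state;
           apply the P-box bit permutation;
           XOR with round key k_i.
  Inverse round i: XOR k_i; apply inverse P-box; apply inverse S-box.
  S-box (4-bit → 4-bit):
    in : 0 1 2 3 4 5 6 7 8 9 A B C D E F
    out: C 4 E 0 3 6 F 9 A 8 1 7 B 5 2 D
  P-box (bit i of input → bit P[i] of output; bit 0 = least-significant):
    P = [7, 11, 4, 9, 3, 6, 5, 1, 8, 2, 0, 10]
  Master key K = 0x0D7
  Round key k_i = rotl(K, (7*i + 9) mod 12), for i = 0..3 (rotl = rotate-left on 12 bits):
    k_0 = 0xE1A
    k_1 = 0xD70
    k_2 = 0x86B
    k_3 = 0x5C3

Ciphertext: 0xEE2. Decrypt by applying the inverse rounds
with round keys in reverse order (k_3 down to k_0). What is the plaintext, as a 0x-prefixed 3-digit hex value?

s_0 = ciphertext = 0xEE2
s_1 = InvRound(s_0, k_3) = 0xD18
s_2 = InvRound(s_1, k_2) = 0xF21
s_3 = InvRound(s_2, k_1) = 0x1E0
s_4 = InvRound(s_3, k_0) = 0x766

0x766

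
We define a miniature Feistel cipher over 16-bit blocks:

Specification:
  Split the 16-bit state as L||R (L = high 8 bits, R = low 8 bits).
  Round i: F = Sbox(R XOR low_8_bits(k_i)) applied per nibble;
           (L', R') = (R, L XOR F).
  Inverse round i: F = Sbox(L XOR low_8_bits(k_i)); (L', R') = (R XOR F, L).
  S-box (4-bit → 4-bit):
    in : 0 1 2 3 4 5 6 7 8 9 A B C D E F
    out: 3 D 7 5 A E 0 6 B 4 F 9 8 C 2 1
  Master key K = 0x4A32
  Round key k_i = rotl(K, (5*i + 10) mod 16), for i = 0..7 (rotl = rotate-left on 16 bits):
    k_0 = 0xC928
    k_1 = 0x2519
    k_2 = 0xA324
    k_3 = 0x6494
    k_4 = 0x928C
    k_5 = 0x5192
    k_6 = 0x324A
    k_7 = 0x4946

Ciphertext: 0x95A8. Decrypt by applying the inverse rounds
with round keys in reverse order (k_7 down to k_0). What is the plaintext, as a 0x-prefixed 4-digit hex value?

0xF819

s_0 = ciphertext = 0x95A8
s_1 = InvRound(s_0, k_7) = 0x6D95
s_2 = InvRound(s_1, k_6) = 0xE36D
s_3 = InvRound(s_2, k_5) = 0x00E3
s_4 = InvRound(s_3, k_4) = 0x5B00
s_5 = InvRound(s_4, k_3) = 0x815B
s_6 = InvRound(s_5, k_2) = 0xA581
s_7 = InvRound(s_6, k_1) = 0x19A5
s_8 = InvRound(s_7, k_0) = 0xF819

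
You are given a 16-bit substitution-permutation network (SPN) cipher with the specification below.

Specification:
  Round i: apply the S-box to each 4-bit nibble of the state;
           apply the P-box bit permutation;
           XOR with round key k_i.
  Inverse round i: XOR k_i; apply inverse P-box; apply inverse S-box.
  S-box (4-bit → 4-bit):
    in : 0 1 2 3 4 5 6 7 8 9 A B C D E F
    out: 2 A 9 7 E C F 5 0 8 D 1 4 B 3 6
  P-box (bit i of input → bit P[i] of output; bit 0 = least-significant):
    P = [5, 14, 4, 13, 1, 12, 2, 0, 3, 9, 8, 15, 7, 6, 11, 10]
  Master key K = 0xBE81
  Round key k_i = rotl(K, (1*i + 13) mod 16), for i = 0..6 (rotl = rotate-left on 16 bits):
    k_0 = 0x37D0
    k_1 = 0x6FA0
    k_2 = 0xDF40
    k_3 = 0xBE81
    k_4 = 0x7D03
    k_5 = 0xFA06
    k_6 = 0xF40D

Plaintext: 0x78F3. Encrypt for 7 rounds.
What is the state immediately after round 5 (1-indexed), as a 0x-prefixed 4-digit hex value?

s_0 = plaintext = 0x78F3
s_1 = Round(s_0, k_0) = 0x6F64
s_2 = Round(s_1, k_1) = 0x1077
s_3 = Round(s_2, k_2) = 0xD936
s_4 = Round(s_3, k_3) = 0x4A77
s_5 = Round(s_4, k_4) = 0xF07D
s_6 = Round(s_5, k_5) = 0x9060
s_7 = Round(s_6, k_6) = 0xA20A

0xF07D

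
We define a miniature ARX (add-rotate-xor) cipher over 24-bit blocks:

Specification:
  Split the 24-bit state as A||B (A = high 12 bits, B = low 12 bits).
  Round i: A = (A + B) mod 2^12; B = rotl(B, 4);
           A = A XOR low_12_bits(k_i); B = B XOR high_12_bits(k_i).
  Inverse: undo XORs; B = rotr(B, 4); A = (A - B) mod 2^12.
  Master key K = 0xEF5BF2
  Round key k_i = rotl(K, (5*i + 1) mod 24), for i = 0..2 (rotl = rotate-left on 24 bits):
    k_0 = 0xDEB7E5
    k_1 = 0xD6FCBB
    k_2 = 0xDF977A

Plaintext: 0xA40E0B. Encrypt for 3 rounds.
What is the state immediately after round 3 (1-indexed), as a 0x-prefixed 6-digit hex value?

0xE90ED1

s_0 = plaintext = 0xA40E0B
s_1 = Round(s_0, k_0) = 0xFAED55
s_2 = Round(s_1, k_1) = 0x1B8832
s_3 = Round(s_2, k_2) = 0xE90ED1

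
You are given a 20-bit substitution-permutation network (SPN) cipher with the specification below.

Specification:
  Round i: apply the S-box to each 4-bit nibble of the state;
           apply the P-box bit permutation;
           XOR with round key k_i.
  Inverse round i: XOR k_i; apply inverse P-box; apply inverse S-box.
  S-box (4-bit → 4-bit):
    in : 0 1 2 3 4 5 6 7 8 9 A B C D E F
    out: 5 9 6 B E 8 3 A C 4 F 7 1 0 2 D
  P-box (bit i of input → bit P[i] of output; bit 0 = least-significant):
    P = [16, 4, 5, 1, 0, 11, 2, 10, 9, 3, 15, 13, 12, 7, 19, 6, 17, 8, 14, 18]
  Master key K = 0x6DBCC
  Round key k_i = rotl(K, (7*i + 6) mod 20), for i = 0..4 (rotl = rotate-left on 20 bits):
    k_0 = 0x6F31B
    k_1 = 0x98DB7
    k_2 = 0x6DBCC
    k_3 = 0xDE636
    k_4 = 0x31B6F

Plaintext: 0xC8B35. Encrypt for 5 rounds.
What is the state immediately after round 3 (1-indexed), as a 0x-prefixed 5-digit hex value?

s_0 = plaintext = 0xC8B35
s_1 = Round(s_0, k_0) = 0xC7D50
s_2 = Round(s_1, k_1) = 0xA8957
s_3 = Round(s_2, k_2) = 0x81E9E
s_4 = Round(s_3, k_3) = 0x9B66A
s_5 = Round(s_4, k_4) = 0xA41D4

0x81E9E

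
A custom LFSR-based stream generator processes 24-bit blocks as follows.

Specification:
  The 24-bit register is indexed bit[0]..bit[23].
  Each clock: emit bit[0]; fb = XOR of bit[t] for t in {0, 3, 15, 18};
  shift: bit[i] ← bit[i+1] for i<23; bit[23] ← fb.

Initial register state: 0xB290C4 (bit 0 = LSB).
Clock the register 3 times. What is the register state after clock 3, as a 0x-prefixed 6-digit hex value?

0xB65218

reg_0 = 0xB290C4
clock 1: out=0, reg = 0xD94862
clock 2: out=0, reg = 0x6CA431
clock 3: out=1, reg = 0xB65218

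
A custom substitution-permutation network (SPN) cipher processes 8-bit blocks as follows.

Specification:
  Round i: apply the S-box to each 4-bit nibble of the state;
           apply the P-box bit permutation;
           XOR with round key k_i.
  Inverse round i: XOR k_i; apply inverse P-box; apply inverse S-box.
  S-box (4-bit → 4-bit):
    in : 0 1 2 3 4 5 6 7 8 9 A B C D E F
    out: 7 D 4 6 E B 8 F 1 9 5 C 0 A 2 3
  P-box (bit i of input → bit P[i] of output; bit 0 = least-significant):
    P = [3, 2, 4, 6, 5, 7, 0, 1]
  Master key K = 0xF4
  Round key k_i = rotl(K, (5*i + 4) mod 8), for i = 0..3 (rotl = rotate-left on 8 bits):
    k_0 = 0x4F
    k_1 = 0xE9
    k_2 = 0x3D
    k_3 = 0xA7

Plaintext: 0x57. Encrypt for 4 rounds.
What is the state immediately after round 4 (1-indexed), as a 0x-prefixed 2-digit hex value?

0xA2

s_0 = plaintext = 0x57
s_1 = Round(s_0, k_0) = 0xB1
s_2 = Round(s_1, k_1) = 0xB2
s_3 = Round(s_2, k_2) = 0x2E
s_4 = Round(s_3, k_3) = 0xA2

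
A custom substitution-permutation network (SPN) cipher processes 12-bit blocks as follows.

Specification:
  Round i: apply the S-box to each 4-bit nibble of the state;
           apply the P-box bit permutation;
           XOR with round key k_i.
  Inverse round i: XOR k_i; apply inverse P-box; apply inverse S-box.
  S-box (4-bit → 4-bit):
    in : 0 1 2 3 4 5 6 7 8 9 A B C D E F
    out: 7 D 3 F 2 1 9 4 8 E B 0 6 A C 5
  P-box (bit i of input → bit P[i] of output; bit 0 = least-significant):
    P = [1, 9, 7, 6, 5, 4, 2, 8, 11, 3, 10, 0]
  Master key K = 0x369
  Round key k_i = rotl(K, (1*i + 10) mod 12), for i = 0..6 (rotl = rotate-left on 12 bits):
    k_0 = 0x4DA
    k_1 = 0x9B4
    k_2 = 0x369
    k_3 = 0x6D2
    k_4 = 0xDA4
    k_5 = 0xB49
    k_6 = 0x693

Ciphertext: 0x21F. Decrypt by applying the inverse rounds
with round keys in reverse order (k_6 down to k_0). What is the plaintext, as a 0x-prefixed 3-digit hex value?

s_0 = ciphertext = 0x21F
s_1 = InvRound(s_0, k_6) = 0xC77
s_2 = InvRound(s_1, k_5) = 0xC32
s_3 = InvRound(s_2, k_4) = 0xB9F
s_4 = InvRound(s_3, k_3) = 0x3E8
s_5 = InvRound(s_4, k_2) = 0x8B7
s_6 = InvRound(s_5, k_1) = 0x885
s_7 = InvRound(s_6, k_0) = 0x3C6

0x3C6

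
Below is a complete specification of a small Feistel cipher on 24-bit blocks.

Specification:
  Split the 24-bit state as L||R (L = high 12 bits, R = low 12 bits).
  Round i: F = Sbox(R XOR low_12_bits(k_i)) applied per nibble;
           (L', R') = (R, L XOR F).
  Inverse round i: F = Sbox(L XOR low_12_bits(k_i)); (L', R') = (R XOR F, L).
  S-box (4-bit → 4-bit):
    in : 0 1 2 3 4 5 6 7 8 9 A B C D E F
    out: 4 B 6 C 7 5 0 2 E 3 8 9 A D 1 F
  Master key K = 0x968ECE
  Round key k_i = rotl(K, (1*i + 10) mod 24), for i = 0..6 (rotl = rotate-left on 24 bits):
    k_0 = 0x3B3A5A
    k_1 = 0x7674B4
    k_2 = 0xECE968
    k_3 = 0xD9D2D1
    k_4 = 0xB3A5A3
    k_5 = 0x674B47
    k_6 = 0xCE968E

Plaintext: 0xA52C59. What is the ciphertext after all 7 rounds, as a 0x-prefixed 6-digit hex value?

s_0 = plaintext = 0xA52C59
s_1 = Round(s_0, k_0) = 0xC59A1E
s_2 = Round(s_1, k_1) = 0xA1EDD1
s_3 = Round(s_2, k_2) = 0xDD1D8D
s_4 = Round(s_3, k_3) = 0xD8D28B
s_5 = Round(s_4, k_4) = 0x28BFE3
s_6 = Round(s_5, k_5) = 0xFE350C
s_7 = Round(s_6, k_6) = 0x50C305

0x50C305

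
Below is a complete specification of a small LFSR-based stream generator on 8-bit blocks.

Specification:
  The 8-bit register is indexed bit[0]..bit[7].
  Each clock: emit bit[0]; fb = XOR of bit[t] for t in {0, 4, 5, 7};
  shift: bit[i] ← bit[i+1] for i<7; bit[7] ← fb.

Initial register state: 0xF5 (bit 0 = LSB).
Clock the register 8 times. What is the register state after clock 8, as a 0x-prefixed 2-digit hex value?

0xF4

reg_0 = 0xF5
clock 1: out=1, reg = 0x7A
clock 2: out=0, reg = 0x3D
clock 3: out=1, reg = 0x9E
clock 4: out=0, reg = 0x4F
clock 5: out=1, reg = 0xA7
clock 6: out=1, reg = 0xD3
clock 7: out=1, reg = 0xE9
clock 8: out=1, reg = 0xF4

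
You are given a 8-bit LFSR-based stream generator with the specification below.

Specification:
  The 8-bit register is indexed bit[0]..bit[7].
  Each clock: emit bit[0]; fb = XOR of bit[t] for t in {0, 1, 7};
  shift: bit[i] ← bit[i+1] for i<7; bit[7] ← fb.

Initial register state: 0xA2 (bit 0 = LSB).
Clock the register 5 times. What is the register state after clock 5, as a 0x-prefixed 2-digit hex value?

0x75

reg_0 = 0xA2
clock 1: out=0, reg = 0x51
clock 2: out=1, reg = 0xA8
clock 3: out=0, reg = 0xD4
clock 4: out=0, reg = 0xEA
clock 5: out=0, reg = 0x75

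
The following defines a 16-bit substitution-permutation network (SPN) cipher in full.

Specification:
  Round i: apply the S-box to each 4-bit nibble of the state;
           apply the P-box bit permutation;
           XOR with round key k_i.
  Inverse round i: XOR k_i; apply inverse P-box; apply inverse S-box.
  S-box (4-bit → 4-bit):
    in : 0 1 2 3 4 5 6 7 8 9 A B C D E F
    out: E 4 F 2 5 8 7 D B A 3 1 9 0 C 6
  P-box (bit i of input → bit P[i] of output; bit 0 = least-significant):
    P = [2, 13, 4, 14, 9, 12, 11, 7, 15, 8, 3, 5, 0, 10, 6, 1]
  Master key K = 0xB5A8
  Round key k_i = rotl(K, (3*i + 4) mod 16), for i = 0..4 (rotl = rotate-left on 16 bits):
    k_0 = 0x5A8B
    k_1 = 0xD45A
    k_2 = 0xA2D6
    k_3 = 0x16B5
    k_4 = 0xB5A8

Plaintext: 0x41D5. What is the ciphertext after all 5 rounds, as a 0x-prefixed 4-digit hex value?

0x7D1B

s_0 = plaintext = 0x41D5
s_1 = Round(s_0, k_0) = 0x1AC2
s_2 = Round(s_1, k_1) = 0x378E
s_3 = Round(s_2, k_2) = 0x746E
s_4 = Round(s_3, k_3) = 0xCCEE
s_5 = Round(s_4, k_4) = 0x7D1B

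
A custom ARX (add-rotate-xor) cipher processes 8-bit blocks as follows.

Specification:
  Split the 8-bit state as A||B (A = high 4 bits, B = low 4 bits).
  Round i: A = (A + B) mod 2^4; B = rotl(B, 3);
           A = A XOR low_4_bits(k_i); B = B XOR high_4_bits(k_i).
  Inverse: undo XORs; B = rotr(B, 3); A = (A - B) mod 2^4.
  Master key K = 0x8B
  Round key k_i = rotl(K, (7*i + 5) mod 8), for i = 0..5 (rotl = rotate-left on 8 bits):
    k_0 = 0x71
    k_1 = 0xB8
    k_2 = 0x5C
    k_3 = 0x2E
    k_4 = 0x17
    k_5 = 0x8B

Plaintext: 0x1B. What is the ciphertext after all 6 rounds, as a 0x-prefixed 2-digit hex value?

0x4C

s_0 = plaintext = 0x1B
s_1 = Round(s_0, k_0) = 0xDA
s_2 = Round(s_1, k_1) = 0xFE
s_3 = Round(s_2, k_2) = 0x12
s_4 = Round(s_3, k_3) = 0xD3
s_5 = Round(s_4, k_4) = 0x78
s_6 = Round(s_5, k_5) = 0x4C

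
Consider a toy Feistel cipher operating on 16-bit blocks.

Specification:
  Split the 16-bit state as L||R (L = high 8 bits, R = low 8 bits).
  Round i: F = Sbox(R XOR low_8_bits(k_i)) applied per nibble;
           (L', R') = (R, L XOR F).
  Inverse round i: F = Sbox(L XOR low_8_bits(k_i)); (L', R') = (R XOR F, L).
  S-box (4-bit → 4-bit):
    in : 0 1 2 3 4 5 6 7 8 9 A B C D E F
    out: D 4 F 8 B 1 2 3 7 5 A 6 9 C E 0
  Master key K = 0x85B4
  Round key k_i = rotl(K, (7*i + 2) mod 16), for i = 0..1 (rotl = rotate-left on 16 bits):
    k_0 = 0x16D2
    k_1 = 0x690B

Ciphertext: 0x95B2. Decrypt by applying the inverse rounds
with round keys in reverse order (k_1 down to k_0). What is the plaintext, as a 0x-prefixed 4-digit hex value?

0x1BEC

s_0 = ciphertext = 0x95B2
s_1 = InvRound(s_0, k_1) = 0xEC95
s_2 = InvRound(s_1, k_0) = 0x1BEC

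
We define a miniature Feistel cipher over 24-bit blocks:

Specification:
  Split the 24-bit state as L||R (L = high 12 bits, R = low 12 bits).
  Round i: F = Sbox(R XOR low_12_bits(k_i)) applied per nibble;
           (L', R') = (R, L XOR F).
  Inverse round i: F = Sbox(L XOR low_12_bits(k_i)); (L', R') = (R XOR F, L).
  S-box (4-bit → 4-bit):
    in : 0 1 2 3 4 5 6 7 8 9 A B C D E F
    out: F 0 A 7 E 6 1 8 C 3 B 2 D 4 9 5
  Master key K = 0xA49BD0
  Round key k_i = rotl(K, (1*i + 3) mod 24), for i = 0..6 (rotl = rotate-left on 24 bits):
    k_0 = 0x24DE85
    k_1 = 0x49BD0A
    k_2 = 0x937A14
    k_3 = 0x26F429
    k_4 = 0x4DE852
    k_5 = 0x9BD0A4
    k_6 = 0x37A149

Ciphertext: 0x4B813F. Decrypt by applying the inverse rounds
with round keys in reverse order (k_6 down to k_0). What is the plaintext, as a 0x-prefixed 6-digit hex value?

s_0 = ciphertext = 0x4B813F
s_1 = InvRound(s_0, k_6) = 0x76F4B8
s_2 = InvRound(s_1, k_5) = 0xC6A76F
s_3 = InvRound(s_2, k_4) = 0x913C6A
s_4 = InvRound(s_3, k_3) = 0x811913
s_5 = InvRound(s_4, k_2) = 0x3E5811
s_6 = InvRound(s_5, k_1) = 0x1843E5
s_7 = InvRound(s_6, k_0) = 0x615184

0x615184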